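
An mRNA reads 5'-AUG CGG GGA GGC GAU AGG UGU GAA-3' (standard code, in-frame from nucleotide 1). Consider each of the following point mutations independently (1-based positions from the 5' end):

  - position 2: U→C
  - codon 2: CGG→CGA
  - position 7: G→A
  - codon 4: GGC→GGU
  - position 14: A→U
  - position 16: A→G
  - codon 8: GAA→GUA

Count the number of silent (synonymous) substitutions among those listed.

Codon 1: AUG (Met) → ACG (Thr) — missense.
Codon 2: CGG (Arg) → CGA (Arg) — synonymous.
Codon 3: GGA (Gly) → AGA (Arg) — missense.
Codon 4: GGC (Gly) → GGU (Gly) — synonymous.
Codon 5: GAU (Asp) → GUU (Val) — missense.
Codon 6: AGG (Arg) → GGG (Gly) — missense.
Codon 8: GAA (Glu) → GUA (Val) — missense.
Synonymous: 2 of 7.

2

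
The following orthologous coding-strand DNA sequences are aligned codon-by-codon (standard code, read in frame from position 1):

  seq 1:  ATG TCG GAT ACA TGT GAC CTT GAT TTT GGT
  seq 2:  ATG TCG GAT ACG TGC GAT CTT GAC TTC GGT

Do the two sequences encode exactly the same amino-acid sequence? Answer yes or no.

yes

Codon 1: ATG Met / ATG Met — identical.
Codon 2: TCG Ser / TCG Ser — identical.
Codon 3: GAT Asp / GAT Asp — identical.
Codon 4: ACA Thr / ACG Thr — synonymous.
Codon 5: TGT Cys / TGC Cys — synonymous.
Codon 6: GAC Asp / GAT Asp — synonymous.
Codon 7: CTT Leu / CTT Leu — identical.
Codon 8: GAT Asp / GAC Asp — synonymous.
Codon 9: TTT Phe / TTC Phe — synonymous.
Codon 10: GGT Gly / GGT Gly — identical.
Nonsynonymous differences: 0 → same protein.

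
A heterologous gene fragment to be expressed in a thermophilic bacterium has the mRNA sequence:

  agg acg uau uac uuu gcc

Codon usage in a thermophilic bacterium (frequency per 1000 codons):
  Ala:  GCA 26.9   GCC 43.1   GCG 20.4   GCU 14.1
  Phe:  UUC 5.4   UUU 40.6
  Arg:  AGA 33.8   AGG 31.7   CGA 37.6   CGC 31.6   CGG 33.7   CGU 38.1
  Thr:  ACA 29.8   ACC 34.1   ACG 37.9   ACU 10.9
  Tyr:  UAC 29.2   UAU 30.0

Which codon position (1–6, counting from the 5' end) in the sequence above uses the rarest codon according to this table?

4

Codon 1 AGG (Arg): 31.7 per 1000.
Codon 2 ACG (Thr): 37.9 per 1000.
Codon 3 UAU (Tyr): 30.0 per 1000.
Codon 4 UAC (Tyr): 29.2 per 1000.
Codon 5 UUU (Phe): 40.6 per 1000.
Codon 6 GCC (Ala): 43.1 per 1000.
Lowest frequency is 29.2 at codon 4.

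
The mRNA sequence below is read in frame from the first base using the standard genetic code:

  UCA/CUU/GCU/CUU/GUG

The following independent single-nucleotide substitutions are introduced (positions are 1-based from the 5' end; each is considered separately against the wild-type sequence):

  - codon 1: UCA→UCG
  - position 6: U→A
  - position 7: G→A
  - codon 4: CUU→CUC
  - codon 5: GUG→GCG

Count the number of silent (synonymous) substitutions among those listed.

3

Codon 1: UCA (Ser) → UCG (Ser) — synonymous.
Codon 2: CUU (Leu) → CUA (Leu) — synonymous.
Codon 3: GCU (Ala) → ACU (Thr) — missense.
Codon 4: CUU (Leu) → CUC (Leu) — synonymous.
Codon 5: GUG (Val) → GCG (Ala) — missense.
Synonymous: 3 of 5.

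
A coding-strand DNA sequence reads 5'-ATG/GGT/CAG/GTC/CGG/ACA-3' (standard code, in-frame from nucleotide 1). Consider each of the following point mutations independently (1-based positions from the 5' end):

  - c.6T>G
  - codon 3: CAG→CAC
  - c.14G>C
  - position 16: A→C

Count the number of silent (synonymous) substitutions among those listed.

Codon 2: GGT (Gly) → GGG (Gly) — synonymous.
Codon 3: CAG (Gln) → CAC (His) — missense.
Codon 5: CGG (Arg) → CCG (Pro) — missense.
Codon 6: ACA (Thr) → CCA (Pro) — missense.
Synonymous: 1 of 4.

1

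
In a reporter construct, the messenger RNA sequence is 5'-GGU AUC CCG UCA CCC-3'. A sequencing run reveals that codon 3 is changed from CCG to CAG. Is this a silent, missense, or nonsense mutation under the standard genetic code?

missense

Position 8 falls in codon 3: CCG → Pro.
After the substitution the codon is CAG → Gln.
Pro ≠ Gln, so this is a missense mutation.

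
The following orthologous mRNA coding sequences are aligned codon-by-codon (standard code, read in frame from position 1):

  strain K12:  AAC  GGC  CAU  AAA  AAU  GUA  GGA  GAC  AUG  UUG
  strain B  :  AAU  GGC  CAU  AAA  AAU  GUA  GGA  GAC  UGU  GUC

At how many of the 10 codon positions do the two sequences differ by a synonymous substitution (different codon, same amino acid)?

Codon 1: AAC Asn / AAU Asn — synonymous.
Codon 2: GGC Gly / GGC Gly — identical.
Codon 3: CAU His / CAU His — identical.
Codon 4: AAA Lys / AAA Lys — identical.
Codon 5: AAU Asn / AAU Asn — identical.
Codon 6: GUA Val / GUA Val — identical.
Codon 7: GGA Gly / GGA Gly — identical.
Codon 8: GAC Asp / GAC Asp — identical.
Codon 9: AUG Met / UGU Cys — nonsynonymous.
Codon 10: UUG Leu / GUC Val — nonsynonymous.
Synonymous differences: 1.

1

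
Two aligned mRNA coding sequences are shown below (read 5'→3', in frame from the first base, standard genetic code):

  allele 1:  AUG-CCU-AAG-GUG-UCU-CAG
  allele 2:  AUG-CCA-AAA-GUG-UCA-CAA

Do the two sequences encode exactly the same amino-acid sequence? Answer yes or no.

Codon 1: AUG Met / AUG Met — identical.
Codon 2: CCU Pro / CCA Pro — synonymous.
Codon 3: AAG Lys / AAA Lys — synonymous.
Codon 4: GUG Val / GUG Val — identical.
Codon 5: UCU Ser / UCA Ser — synonymous.
Codon 6: CAG Gln / CAA Gln — synonymous.
Nonsynonymous differences: 0 → same protein.

yes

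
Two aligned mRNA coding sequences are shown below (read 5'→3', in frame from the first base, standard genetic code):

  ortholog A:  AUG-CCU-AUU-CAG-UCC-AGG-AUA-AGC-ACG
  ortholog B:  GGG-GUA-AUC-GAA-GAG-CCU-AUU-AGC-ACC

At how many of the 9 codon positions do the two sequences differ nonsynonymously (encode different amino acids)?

5

Codon 1: AUG Met / GGG Gly — nonsynonymous.
Codon 2: CCU Pro / GUA Val — nonsynonymous.
Codon 3: AUU Ile / AUC Ile — synonymous.
Codon 4: CAG Gln / GAA Glu — nonsynonymous.
Codon 5: UCC Ser / GAG Glu — nonsynonymous.
Codon 6: AGG Arg / CCU Pro — nonsynonymous.
Codon 7: AUA Ile / AUU Ile — synonymous.
Codon 8: AGC Ser / AGC Ser — identical.
Codon 9: ACG Thr / ACC Thr — synonymous.
Nonsynonymous differences: 5.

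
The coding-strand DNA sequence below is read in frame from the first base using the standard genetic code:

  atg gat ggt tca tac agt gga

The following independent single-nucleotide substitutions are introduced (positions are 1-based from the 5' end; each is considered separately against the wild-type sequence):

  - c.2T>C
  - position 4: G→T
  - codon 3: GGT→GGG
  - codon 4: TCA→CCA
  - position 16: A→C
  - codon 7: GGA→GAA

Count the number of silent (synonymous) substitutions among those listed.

Codon 1: ATG (Met) → ACG (Thr) — missense.
Codon 2: GAT (Asp) → TAT (Tyr) — missense.
Codon 3: GGT (Gly) → GGG (Gly) — synonymous.
Codon 4: TCA (Ser) → CCA (Pro) — missense.
Codon 6: AGT (Ser) → CGT (Arg) — missense.
Codon 7: GGA (Gly) → GAA (Glu) — missense.
Synonymous: 1 of 6.

1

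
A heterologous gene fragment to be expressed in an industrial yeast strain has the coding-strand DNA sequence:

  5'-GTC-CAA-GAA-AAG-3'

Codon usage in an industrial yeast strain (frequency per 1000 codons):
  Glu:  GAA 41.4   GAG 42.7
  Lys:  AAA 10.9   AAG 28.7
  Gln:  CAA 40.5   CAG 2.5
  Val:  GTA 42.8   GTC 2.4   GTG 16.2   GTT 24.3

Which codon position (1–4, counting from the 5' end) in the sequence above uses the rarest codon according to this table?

Codon 1 GTC (Val): 2.4 per 1000.
Codon 2 CAA (Gln): 40.5 per 1000.
Codon 3 GAA (Glu): 41.4 per 1000.
Codon 4 AAG (Lys): 28.7 per 1000.
Lowest frequency is 2.4 at codon 1.

1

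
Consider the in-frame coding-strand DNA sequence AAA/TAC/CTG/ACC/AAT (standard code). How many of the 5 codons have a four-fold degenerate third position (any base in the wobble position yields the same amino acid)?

2

Codon 1 AAA (Lys): third position 2-fold.
Codon 2 TAC (Tyr): third position 2-fold.
Codon 3 CTG (Leu): third position 4-fold.
Codon 4 ACC (Thr): third position 4-fold.
Codon 5 AAT (Asn): third position 2-fold.
Four-fold degenerate third positions: 2.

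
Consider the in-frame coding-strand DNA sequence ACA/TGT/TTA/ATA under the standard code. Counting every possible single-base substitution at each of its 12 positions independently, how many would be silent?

Codon 1 (ACA, Thr): 3 synonymous substitutions.
Codon 2 (TGT, Cys): 1 synonymous substitution.
Codon 3 (TTA, Leu): 2 synonymous substitutions.
Codon 4 (ATA, Ile): 2 synonymous substitutions.
Total: 3 + 1 + 2 + 2 = 8.

8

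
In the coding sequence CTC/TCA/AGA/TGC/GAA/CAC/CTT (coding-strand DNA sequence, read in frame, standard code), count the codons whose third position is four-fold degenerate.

3

Codon 1 CTC (Leu): third position 4-fold.
Codon 2 TCA (Ser): third position 4-fold.
Codon 3 AGA (Arg): third position 2-fold.
Codon 4 TGC (Cys): third position 2-fold.
Codon 5 GAA (Glu): third position 2-fold.
Codon 6 CAC (His): third position 2-fold.
Codon 7 CTT (Leu): third position 4-fold.
Four-fold degenerate third positions: 3.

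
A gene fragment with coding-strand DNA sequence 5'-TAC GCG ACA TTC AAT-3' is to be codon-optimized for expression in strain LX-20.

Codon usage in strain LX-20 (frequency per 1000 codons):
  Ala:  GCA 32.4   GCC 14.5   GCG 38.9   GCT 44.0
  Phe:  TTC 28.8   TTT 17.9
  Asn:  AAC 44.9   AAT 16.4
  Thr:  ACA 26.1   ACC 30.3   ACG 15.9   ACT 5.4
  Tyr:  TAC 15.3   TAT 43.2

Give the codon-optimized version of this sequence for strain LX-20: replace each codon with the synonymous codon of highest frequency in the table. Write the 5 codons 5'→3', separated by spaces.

TAT GCT ACC TTC AAC

Codon 1 (Tyr): best is TAT at 43.2.
Codon 2 (Ala): best is GCT at 44.0.
Codon 3 (Thr): best is ACC at 30.3.
Codon 4 (Phe): best is TTC at 28.8.
Codon 5 (Asn): best is AAC at 44.9.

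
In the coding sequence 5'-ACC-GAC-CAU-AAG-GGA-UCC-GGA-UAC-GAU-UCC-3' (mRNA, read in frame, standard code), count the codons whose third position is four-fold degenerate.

5

Codon 1 ACC (Thr): third position 4-fold.
Codon 2 GAC (Asp): third position 2-fold.
Codon 3 CAU (His): third position 2-fold.
Codon 4 AAG (Lys): third position 2-fold.
Codon 5 GGA (Gly): third position 4-fold.
Codon 6 UCC (Ser): third position 4-fold.
Codon 7 GGA (Gly): third position 4-fold.
Codon 8 UAC (Tyr): third position 2-fold.
Codon 9 GAU (Asp): third position 2-fold.
Codon 10 UCC (Ser): third position 4-fold.
Four-fold degenerate third positions: 5.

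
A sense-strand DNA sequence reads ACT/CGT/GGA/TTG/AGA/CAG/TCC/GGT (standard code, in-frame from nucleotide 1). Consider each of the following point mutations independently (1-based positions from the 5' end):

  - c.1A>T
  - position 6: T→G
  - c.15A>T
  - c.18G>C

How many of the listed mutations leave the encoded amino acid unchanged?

Codon 1: ACT (Thr) → TCT (Ser) — missense.
Codon 2: CGT (Arg) → CGG (Arg) — synonymous.
Codon 5: AGA (Arg) → AGT (Ser) — missense.
Codon 6: CAG (Gln) → CAC (His) — missense.
Synonymous: 1 of 4.

1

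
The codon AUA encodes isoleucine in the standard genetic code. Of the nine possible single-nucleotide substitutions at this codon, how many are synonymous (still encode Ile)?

2

Position 1: none → 0 synonymous.
Position 2: none → 0 synonymous.
Position 3: AUU, AUC → 2 synonymous.
Total: 0 + 0 + 2 = 2.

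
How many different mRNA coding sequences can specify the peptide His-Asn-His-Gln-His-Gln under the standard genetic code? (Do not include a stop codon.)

His: 2 codons.
Asn: 2 codons.
His: 2 codons.
Gln: 2 codons.
His: 2 codons.
Gln: 2 codons.
2 × 2 × 2 × 2 × 2 × 2 = 64.

64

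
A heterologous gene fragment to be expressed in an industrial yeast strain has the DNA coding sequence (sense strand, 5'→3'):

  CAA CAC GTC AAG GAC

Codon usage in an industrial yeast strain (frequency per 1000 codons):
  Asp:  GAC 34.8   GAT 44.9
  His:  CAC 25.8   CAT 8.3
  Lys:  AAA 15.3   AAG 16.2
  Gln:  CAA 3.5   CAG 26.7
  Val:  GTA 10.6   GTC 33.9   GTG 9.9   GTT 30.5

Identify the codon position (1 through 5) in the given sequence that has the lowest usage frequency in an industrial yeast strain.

Codon 1 CAA (Gln): 3.5 per 1000.
Codon 2 CAC (His): 25.8 per 1000.
Codon 3 GTC (Val): 33.9 per 1000.
Codon 4 AAG (Lys): 16.2 per 1000.
Codon 5 GAC (Asp): 34.8 per 1000.
Lowest frequency is 3.5 at codon 1.

1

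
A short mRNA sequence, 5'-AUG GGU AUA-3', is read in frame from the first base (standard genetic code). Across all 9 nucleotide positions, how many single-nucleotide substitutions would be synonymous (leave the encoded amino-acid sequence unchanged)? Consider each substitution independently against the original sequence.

Codon 1 (AUG, Met): 0 synonymous substitutions.
Codon 2 (GGU, Gly): 3 synonymous substitutions.
Codon 3 (AUA, Ile): 2 synonymous substitutions.
Total: 0 + 3 + 2 = 5.

5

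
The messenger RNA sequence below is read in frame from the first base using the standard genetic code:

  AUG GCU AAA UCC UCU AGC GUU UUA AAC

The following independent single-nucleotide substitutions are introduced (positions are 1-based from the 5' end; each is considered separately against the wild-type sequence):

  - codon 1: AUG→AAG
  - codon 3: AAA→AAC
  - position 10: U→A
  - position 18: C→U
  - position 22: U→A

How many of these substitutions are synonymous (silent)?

1

Codon 1: AUG (Met) → AAG (Lys) — missense.
Codon 3: AAA (Lys) → AAC (Asn) — missense.
Codon 4: UCC (Ser) → ACC (Thr) — missense.
Codon 6: AGC (Ser) → AGU (Ser) — synonymous.
Codon 8: UUA (Leu) → AUA (Ile) — missense.
Synonymous: 1 of 5.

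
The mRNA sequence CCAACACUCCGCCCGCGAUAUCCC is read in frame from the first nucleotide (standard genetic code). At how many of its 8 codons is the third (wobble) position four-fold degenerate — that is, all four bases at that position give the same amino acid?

Codon 1 CCA (Pro): third position 4-fold.
Codon 2 ACA (Thr): third position 4-fold.
Codon 3 CUC (Leu): third position 4-fold.
Codon 4 CGC (Arg): third position 4-fold.
Codon 5 CCG (Pro): third position 4-fold.
Codon 6 CGA (Arg): third position 4-fold.
Codon 7 UAU (Tyr): third position 2-fold.
Codon 8 CCC (Pro): third position 4-fold.
Four-fold degenerate third positions: 7.

7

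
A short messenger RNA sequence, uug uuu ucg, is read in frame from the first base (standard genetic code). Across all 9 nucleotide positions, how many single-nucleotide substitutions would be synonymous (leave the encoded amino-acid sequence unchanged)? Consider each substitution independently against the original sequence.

6

Codon 1 (UUG, Leu): 2 synonymous substitutions.
Codon 2 (UUU, Phe): 1 synonymous substitution.
Codon 3 (UCG, Ser): 3 synonymous substitutions.
Total: 2 + 1 + 3 = 6.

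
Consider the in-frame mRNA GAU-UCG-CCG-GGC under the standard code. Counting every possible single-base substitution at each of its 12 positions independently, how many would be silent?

10

Codon 1 (GAU, Asp): 1 synonymous substitution.
Codon 2 (UCG, Ser): 3 synonymous substitutions.
Codon 3 (CCG, Pro): 3 synonymous substitutions.
Codon 4 (GGC, Gly): 3 synonymous substitutions.
Total: 1 + 3 + 3 + 3 = 10.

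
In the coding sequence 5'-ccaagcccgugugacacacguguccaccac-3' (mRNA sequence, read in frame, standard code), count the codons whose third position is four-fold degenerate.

5

Codon 1 CCA (Pro): third position 4-fold.
Codon 2 AGC (Ser): third position 2-fold.
Codon 3 CCG (Pro): third position 4-fold.
Codon 4 UGU (Cys): third position 2-fold.
Codon 5 GAC (Asp): third position 2-fold.
Codon 6 ACA (Thr): third position 4-fold.
Codon 7 CGU (Arg): third position 4-fold.
Codon 8 GUC (Val): third position 4-fold.
Codon 9 CAC (His): third position 2-fold.
Codon 10 CAC (His): third position 2-fold.
Four-fold degenerate third positions: 5.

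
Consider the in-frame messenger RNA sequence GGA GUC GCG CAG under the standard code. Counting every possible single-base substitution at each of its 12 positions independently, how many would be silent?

10

Codon 1 (GGA, Gly): 3 synonymous substitutions.
Codon 2 (GUC, Val): 3 synonymous substitutions.
Codon 3 (GCG, Ala): 3 synonymous substitutions.
Codon 4 (CAG, Gln): 1 synonymous substitution.
Total: 3 + 3 + 3 + 1 = 10.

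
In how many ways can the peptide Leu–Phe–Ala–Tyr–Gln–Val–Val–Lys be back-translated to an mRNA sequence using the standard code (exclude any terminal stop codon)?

6144

Leu: 6 codons.
Phe: 2 codons.
Ala: 4 codons.
Tyr: 2 codons.
Gln: 2 codons.
Val: 4 codons.
Val: 4 codons.
Lys: 2 codons.
6 × 2 × 4 × 2 × 2 × 4 × 4 × 2 = 6144.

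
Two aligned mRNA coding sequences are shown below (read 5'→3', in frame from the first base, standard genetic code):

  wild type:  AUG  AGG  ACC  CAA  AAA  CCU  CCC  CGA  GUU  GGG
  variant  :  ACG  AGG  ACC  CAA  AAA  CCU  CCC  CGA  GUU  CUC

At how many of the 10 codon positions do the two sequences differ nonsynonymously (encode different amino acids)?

2

Codon 1: AUG Met / ACG Thr — nonsynonymous.
Codon 2: AGG Arg / AGG Arg — identical.
Codon 3: ACC Thr / ACC Thr — identical.
Codon 4: CAA Gln / CAA Gln — identical.
Codon 5: AAA Lys / AAA Lys — identical.
Codon 6: CCU Pro / CCU Pro — identical.
Codon 7: CCC Pro / CCC Pro — identical.
Codon 8: CGA Arg / CGA Arg — identical.
Codon 9: GUU Val / GUU Val — identical.
Codon 10: GGG Gly / CUC Leu — nonsynonymous.
Nonsynonymous differences: 2.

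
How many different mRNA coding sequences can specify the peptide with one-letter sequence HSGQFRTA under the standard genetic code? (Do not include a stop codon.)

18432

His: 2 codons.
Ser: 6 codons.
Gly: 4 codons.
Gln: 2 codons.
Phe: 2 codons.
Arg: 6 codons.
Thr: 4 codons.
Ala: 4 codons.
2 × 6 × 4 × 2 × 2 × 6 × 4 × 4 = 18432.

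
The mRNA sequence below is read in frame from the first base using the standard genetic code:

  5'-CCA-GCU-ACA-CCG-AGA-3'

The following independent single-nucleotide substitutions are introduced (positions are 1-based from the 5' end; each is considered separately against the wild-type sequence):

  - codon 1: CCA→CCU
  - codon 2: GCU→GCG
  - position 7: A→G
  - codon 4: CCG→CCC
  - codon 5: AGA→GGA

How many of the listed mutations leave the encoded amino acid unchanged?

3

Codon 1: CCA (Pro) → CCU (Pro) — synonymous.
Codon 2: GCU (Ala) → GCG (Ala) — synonymous.
Codon 3: ACA (Thr) → GCA (Ala) — missense.
Codon 4: CCG (Pro) → CCC (Pro) — synonymous.
Codon 5: AGA (Arg) → GGA (Gly) — missense.
Synonymous: 3 of 5.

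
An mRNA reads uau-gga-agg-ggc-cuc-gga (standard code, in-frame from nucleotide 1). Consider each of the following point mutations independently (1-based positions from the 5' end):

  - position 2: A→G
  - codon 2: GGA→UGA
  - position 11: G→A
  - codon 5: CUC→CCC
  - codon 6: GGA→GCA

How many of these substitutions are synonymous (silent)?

0

Codon 1: UAU (Tyr) → UGU (Cys) — missense.
Codon 2: GGA (Gly) → UGA (Stop) — nonsense.
Codon 4: GGC (Gly) → GAC (Asp) — missense.
Codon 5: CUC (Leu) → CCC (Pro) — missense.
Codon 6: GGA (Gly) → GCA (Ala) — missense.
Synonymous: 0 of 5.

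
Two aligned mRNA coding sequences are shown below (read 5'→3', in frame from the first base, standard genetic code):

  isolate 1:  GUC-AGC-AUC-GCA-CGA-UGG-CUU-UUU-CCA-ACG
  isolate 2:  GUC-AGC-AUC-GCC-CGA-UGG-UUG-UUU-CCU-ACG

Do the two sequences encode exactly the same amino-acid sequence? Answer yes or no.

Codon 1: GUC Val / GUC Val — identical.
Codon 2: AGC Ser / AGC Ser — identical.
Codon 3: AUC Ile / AUC Ile — identical.
Codon 4: GCA Ala / GCC Ala — synonymous.
Codon 5: CGA Arg / CGA Arg — identical.
Codon 6: UGG Trp / UGG Trp — identical.
Codon 7: CUU Leu / UUG Leu — synonymous.
Codon 8: UUU Phe / UUU Phe — identical.
Codon 9: CCA Pro / CCU Pro — synonymous.
Codon 10: ACG Thr / ACG Thr — identical.
Nonsynonymous differences: 0 → same protein.

yes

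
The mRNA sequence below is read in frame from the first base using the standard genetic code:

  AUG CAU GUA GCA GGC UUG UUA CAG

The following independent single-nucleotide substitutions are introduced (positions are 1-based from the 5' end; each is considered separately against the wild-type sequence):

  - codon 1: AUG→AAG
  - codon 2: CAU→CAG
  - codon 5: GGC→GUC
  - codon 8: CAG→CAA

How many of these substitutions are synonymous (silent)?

1

Codon 1: AUG (Met) → AAG (Lys) — missense.
Codon 2: CAU (His) → CAG (Gln) — missense.
Codon 5: GGC (Gly) → GUC (Val) — missense.
Codon 8: CAG (Gln) → CAA (Gln) — synonymous.
Synonymous: 1 of 4.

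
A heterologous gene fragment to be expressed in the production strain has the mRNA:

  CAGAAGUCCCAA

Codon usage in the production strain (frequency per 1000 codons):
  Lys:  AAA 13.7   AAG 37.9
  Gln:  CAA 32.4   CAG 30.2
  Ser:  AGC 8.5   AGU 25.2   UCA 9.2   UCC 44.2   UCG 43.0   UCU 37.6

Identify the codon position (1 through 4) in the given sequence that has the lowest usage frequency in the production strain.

Codon 1 CAG (Gln): 30.2 per 1000.
Codon 2 AAG (Lys): 37.9 per 1000.
Codon 3 UCC (Ser): 44.2 per 1000.
Codon 4 CAA (Gln): 32.4 per 1000.
Lowest frequency is 30.2 at codon 1.

1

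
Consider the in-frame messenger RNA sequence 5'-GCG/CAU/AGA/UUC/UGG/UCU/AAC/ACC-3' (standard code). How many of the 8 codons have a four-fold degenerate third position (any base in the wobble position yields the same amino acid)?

3

Codon 1 GCG (Ala): third position 4-fold.
Codon 2 CAU (His): third position 2-fold.
Codon 3 AGA (Arg): third position 2-fold.
Codon 4 UUC (Phe): third position 2-fold.
Codon 5 UGG (Trp): third position 1-fold.
Codon 6 UCU (Ser): third position 4-fold.
Codon 7 AAC (Asn): third position 2-fold.
Codon 8 ACC (Thr): third position 4-fold.
Four-fold degenerate third positions: 3.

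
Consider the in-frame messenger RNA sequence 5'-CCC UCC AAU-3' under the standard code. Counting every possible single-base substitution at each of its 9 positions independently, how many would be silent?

Codon 1 (CCC, Pro): 3 synonymous substitutions.
Codon 2 (UCC, Ser): 3 synonymous substitutions.
Codon 3 (AAU, Asn): 1 synonymous substitution.
Total: 3 + 3 + 1 = 7.

7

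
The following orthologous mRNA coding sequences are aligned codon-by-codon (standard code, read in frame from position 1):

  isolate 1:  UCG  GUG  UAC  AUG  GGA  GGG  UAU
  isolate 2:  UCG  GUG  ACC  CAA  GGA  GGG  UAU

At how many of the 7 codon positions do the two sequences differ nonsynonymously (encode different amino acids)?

2

Codon 1: UCG Ser / UCG Ser — identical.
Codon 2: GUG Val / GUG Val — identical.
Codon 3: UAC Tyr / ACC Thr — nonsynonymous.
Codon 4: AUG Met / CAA Gln — nonsynonymous.
Codon 5: GGA Gly / GGA Gly — identical.
Codon 6: GGG Gly / GGG Gly — identical.
Codon 7: UAU Tyr / UAU Tyr — identical.
Nonsynonymous differences: 2.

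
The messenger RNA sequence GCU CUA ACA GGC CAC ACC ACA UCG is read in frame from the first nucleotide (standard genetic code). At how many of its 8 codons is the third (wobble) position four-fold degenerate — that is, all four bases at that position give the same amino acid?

Codon 1 GCU (Ala): third position 4-fold.
Codon 2 CUA (Leu): third position 4-fold.
Codon 3 ACA (Thr): third position 4-fold.
Codon 4 GGC (Gly): third position 4-fold.
Codon 5 CAC (His): third position 2-fold.
Codon 6 ACC (Thr): third position 4-fold.
Codon 7 ACA (Thr): third position 4-fold.
Codon 8 UCG (Ser): third position 4-fold.
Four-fold degenerate third positions: 7.

7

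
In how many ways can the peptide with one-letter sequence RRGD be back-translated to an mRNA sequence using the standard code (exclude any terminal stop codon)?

288

Arg: 6 codons.
Arg: 6 codons.
Gly: 4 codons.
Asp: 2 codons.
6 × 6 × 4 × 2 = 288.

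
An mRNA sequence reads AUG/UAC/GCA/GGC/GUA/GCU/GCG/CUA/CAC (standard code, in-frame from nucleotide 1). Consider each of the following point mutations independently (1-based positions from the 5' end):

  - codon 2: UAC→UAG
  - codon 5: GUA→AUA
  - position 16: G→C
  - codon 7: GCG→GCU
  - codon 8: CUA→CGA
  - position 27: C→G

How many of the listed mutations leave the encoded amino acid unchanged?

Codon 2: UAC (Tyr) → UAG (Stop) — nonsense.
Codon 5: GUA (Val) → AUA (Ile) — missense.
Codon 6: GCU (Ala) → CCU (Pro) — missense.
Codon 7: GCG (Ala) → GCU (Ala) — synonymous.
Codon 8: CUA (Leu) → CGA (Arg) — missense.
Codon 9: CAC (His) → CAG (Gln) — missense.
Synonymous: 1 of 6.

1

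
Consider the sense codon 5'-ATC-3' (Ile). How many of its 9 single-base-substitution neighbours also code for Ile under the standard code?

Position 1: none → 0 synonymous.
Position 2: none → 0 synonymous.
Position 3: ATT, ATA → 2 synonymous.
Total: 0 + 0 + 2 = 2.

2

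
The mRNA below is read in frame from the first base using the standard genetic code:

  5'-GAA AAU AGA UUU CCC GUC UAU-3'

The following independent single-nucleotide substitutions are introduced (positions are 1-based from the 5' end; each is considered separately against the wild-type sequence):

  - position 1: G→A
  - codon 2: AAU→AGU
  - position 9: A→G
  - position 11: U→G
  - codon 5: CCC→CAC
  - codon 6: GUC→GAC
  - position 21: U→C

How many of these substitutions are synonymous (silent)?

Codon 1: GAA (Glu) → AAA (Lys) — missense.
Codon 2: AAU (Asn) → AGU (Ser) — missense.
Codon 3: AGA (Arg) → AGG (Arg) — synonymous.
Codon 4: UUU (Phe) → UGU (Cys) — missense.
Codon 5: CCC (Pro) → CAC (His) — missense.
Codon 6: GUC (Val) → GAC (Asp) — missense.
Codon 7: UAU (Tyr) → UAC (Tyr) — synonymous.
Synonymous: 2 of 7.

2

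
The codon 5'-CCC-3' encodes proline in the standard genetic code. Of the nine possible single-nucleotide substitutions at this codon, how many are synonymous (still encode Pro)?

3

Position 1: none → 0 synonymous.
Position 2: none → 0 synonymous.
Position 3: CCU, CCA, CCG → 3 synonymous.
Total: 0 + 0 + 3 = 3.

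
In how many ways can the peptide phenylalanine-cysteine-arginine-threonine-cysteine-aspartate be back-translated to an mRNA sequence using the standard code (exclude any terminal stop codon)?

384

Phe: 2 codons.
Cys: 2 codons.
Arg: 6 codons.
Thr: 4 codons.
Cys: 2 codons.
Asp: 2 codons.
2 × 2 × 6 × 4 × 2 × 2 = 384.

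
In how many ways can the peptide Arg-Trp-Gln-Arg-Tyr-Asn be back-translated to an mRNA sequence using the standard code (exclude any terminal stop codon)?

288

Arg: 6 codons.
Trp: 1 codon.
Gln: 2 codons.
Arg: 6 codons.
Tyr: 2 codons.
Asn: 2 codons.
6 × 1 × 2 × 6 × 2 × 2 = 288.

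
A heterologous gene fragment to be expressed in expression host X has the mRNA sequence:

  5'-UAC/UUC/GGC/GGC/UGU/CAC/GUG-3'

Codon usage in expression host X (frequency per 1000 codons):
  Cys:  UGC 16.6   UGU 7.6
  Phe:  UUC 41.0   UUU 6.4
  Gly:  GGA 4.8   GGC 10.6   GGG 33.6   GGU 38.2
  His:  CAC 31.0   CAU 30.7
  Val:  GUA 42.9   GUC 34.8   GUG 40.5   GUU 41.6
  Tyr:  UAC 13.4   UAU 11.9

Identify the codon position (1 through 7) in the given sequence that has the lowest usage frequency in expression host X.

5

Codon 1 UAC (Tyr): 13.4 per 1000.
Codon 2 UUC (Phe): 41.0 per 1000.
Codon 3 GGC (Gly): 10.6 per 1000.
Codon 4 GGC (Gly): 10.6 per 1000.
Codon 5 UGU (Cys): 7.6 per 1000.
Codon 6 CAC (His): 31.0 per 1000.
Codon 7 GUG (Val): 40.5 per 1000.
Lowest frequency is 7.6 at codon 5.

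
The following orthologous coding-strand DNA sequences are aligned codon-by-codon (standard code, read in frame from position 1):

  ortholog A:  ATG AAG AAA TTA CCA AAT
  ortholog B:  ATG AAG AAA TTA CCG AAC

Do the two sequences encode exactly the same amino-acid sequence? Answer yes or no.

Codon 1: ATG Met / ATG Met — identical.
Codon 2: AAG Lys / AAG Lys — identical.
Codon 3: AAA Lys / AAA Lys — identical.
Codon 4: TTA Leu / TTA Leu — identical.
Codon 5: CCA Pro / CCG Pro — synonymous.
Codon 6: AAT Asn / AAC Asn — synonymous.
Nonsynonymous differences: 0 → same protein.

yes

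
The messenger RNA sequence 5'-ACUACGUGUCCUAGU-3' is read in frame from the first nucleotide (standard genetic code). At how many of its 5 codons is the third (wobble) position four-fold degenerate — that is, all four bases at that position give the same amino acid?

3

Codon 1 ACU (Thr): third position 4-fold.
Codon 2 ACG (Thr): third position 4-fold.
Codon 3 UGU (Cys): third position 2-fold.
Codon 4 CCU (Pro): third position 4-fold.
Codon 5 AGU (Ser): third position 2-fold.
Four-fold degenerate third positions: 3.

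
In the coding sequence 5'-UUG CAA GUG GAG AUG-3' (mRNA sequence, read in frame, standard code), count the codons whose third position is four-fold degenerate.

Codon 1 UUG (Leu): third position 2-fold.
Codon 2 CAA (Gln): third position 2-fold.
Codon 3 GUG (Val): third position 4-fold.
Codon 4 GAG (Glu): third position 2-fold.
Codon 5 AUG (Met): third position 1-fold.
Four-fold degenerate third positions: 1.

1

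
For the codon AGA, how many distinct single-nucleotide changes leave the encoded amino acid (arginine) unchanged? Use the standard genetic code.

2

Position 1: CGA → 1 synonymous.
Position 2: none → 0 synonymous.
Position 3: AGG → 1 synonymous.
Total: 1 + 0 + 1 = 2.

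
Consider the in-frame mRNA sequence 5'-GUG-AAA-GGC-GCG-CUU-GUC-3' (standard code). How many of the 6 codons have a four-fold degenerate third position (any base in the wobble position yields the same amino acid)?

5

Codon 1 GUG (Val): third position 4-fold.
Codon 2 AAA (Lys): third position 2-fold.
Codon 3 GGC (Gly): third position 4-fold.
Codon 4 GCG (Ala): third position 4-fold.
Codon 5 CUU (Leu): third position 4-fold.
Codon 6 GUC (Val): third position 4-fold.
Four-fold degenerate third positions: 5.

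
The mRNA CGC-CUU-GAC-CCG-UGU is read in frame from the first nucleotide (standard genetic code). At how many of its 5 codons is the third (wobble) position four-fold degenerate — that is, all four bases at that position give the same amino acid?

Codon 1 CGC (Arg): third position 4-fold.
Codon 2 CUU (Leu): third position 4-fold.
Codon 3 GAC (Asp): third position 2-fold.
Codon 4 CCG (Pro): third position 4-fold.
Codon 5 UGU (Cys): third position 2-fold.
Four-fold degenerate third positions: 3.

3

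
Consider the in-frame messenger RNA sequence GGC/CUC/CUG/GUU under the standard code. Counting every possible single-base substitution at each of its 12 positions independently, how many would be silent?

Codon 1 (GGC, Gly): 3 synonymous substitutions.
Codon 2 (CUC, Leu): 3 synonymous substitutions.
Codon 3 (CUG, Leu): 4 synonymous substitutions.
Codon 4 (GUU, Val): 3 synonymous substitutions.
Total: 3 + 3 + 4 + 3 = 13.

13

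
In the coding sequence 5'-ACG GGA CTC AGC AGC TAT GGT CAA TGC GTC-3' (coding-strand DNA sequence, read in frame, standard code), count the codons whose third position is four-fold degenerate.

Codon 1 ACG (Thr): third position 4-fold.
Codon 2 GGA (Gly): third position 4-fold.
Codon 3 CTC (Leu): third position 4-fold.
Codon 4 AGC (Ser): third position 2-fold.
Codon 5 AGC (Ser): third position 2-fold.
Codon 6 TAT (Tyr): third position 2-fold.
Codon 7 GGT (Gly): third position 4-fold.
Codon 8 CAA (Gln): third position 2-fold.
Codon 9 TGC (Cys): third position 2-fold.
Codon 10 GTC (Val): third position 4-fold.
Four-fold degenerate third positions: 5.

5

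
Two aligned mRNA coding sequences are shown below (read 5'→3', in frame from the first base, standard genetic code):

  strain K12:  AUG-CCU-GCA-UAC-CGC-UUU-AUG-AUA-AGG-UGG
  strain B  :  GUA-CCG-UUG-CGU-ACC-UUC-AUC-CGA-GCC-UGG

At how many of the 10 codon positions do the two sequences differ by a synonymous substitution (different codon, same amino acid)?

Codon 1: AUG Met / GUA Val — nonsynonymous.
Codon 2: CCU Pro / CCG Pro — synonymous.
Codon 3: GCA Ala / UUG Leu — nonsynonymous.
Codon 4: UAC Tyr / CGU Arg — nonsynonymous.
Codon 5: CGC Arg / ACC Thr — nonsynonymous.
Codon 6: UUU Phe / UUC Phe — synonymous.
Codon 7: AUG Met / AUC Ile — nonsynonymous.
Codon 8: AUA Ile / CGA Arg — nonsynonymous.
Codon 9: AGG Arg / GCC Ala — nonsynonymous.
Codon 10: UGG Trp / UGG Trp — identical.
Synonymous differences: 2.

2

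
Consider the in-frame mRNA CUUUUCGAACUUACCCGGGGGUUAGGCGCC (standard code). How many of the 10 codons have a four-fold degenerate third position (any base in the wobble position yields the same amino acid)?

7

Codon 1 CUU (Leu): third position 4-fold.
Codon 2 UUC (Phe): third position 2-fold.
Codon 3 GAA (Glu): third position 2-fold.
Codon 4 CUU (Leu): third position 4-fold.
Codon 5 ACC (Thr): third position 4-fold.
Codon 6 CGG (Arg): third position 4-fold.
Codon 7 GGG (Gly): third position 4-fold.
Codon 8 UUA (Leu): third position 2-fold.
Codon 9 GGC (Gly): third position 4-fold.
Codon 10 GCC (Ala): third position 4-fold.
Four-fold degenerate third positions: 7.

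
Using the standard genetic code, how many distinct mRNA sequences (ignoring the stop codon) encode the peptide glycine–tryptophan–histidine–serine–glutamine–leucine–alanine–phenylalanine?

Gly: 4 codons.
Trp: 1 codon.
His: 2 codons.
Ser: 6 codons.
Gln: 2 codons.
Leu: 6 codons.
Ala: 4 codons.
Phe: 2 codons.
4 × 1 × 2 × 6 × 2 × 6 × 4 × 2 = 4608.

4608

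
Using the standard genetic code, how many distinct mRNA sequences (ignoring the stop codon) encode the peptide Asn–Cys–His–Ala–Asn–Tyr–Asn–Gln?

512

Asn: 2 codons.
Cys: 2 codons.
His: 2 codons.
Ala: 4 codons.
Asn: 2 codons.
Tyr: 2 codons.
Asn: 2 codons.
Gln: 2 codons.
2 × 2 × 2 × 4 × 2 × 2 × 2 × 2 = 512.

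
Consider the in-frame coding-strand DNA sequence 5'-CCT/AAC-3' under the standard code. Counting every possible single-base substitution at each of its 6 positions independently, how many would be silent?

Codon 1 (CCT, Pro): 3 synonymous substitutions.
Codon 2 (AAC, Asn): 1 synonymous substitution.
Total: 3 + 1 = 4.

4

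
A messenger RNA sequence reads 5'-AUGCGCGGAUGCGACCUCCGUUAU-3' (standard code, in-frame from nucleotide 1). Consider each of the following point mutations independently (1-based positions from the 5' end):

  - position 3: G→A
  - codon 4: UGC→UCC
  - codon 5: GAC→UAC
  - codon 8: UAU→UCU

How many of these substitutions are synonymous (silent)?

0

Codon 1: AUG (Met) → AUA (Ile) — missense.
Codon 4: UGC (Cys) → UCC (Ser) — missense.
Codon 5: GAC (Asp) → UAC (Tyr) — missense.
Codon 8: UAU (Tyr) → UCU (Ser) — missense.
Synonymous: 0 of 4.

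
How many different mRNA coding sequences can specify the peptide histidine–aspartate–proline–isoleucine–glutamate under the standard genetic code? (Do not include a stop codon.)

His: 2 codons.
Asp: 2 codons.
Pro: 4 codons.
Ile: 3 codons.
Glu: 2 codons.
2 × 2 × 4 × 3 × 2 = 96.

96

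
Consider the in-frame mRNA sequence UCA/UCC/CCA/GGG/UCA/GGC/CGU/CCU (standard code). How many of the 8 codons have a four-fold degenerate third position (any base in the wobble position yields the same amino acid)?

Codon 1 UCA (Ser): third position 4-fold.
Codon 2 UCC (Ser): third position 4-fold.
Codon 3 CCA (Pro): third position 4-fold.
Codon 4 GGG (Gly): third position 4-fold.
Codon 5 UCA (Ser): third position 4-fold.
Codon 6 GGC (Gly): third position 4-fold.
Codon 7 CGU (Arg): third position 4-fold.
Codon 8 CCU (Pro): third position 4-fold.
Four-fold degenerate third positions: 8.

8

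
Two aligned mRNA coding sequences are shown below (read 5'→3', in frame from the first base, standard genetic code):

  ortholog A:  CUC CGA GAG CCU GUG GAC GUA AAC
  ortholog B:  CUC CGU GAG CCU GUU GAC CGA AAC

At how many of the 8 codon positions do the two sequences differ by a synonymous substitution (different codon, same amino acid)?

2

Codon 1: CUC Leu / CUC Leu — identical.
Codon 2: CGA Arg / CGU Arg — synonymous.
Codon 3: GAG Glu / GAG Glu — identical.
Codon 4: CCU Pro / CCU Pro — identical.
Codon 5: GUG Val / GUU Val — synonymous.
Codon 6: GAC Asp / GAC Asp — identical.
Codon 7: GUA Val / CGA Arg — nonsynonymous.
Codon 8: AAC Asn / AAC Asn — identical.
Synonymous differences: 2.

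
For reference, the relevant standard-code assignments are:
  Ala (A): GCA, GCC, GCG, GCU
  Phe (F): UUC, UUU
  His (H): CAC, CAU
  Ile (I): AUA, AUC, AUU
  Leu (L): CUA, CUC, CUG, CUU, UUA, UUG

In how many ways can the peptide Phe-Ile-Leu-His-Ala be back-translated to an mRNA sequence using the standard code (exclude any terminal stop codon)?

288

Phe: 2 codons.
Ile: 3 codons.
Leu: 6 codons.
His: 2 codons.
Ala: 4 codons.
2 × 3 × 6 × 2 × 4 = 288.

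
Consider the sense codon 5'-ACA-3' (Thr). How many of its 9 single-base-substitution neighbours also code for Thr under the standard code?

Position 1: none → 0 synonymous.
Position 2: none → 0 synonymous.
Position 3: ACU, ACC, ACG → 3 synonymous.
Total: 0 + 0 + 3 = 3.

3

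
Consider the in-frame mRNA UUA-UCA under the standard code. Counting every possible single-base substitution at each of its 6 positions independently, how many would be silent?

5

Codon 1 (UUA, Leu): 2 synonymous substitutions.
Codon 2 (UCA, Ser): 3 synonymous substitutions.
Total: 2 + 3 = 5.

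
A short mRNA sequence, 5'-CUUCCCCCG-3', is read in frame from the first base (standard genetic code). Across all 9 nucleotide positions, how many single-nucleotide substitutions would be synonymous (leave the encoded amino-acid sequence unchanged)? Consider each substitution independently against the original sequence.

9

Codon 1 (CUU, Leu): 3 synonymous substitutions.
Codon 2 (CCC, Pro): 3 synonymous substitutions.
Codon 3 (CCG, Pro): 3 synonymous substitutions.
Total: 3 + 3 + 3 = 9.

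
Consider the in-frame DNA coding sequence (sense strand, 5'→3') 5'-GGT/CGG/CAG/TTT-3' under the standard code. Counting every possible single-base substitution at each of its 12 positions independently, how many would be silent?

Codon 1 (GGT, Gly): 3 synonymous substitutions.
Codon 2 (CGG, Arg): 4 synonymous substitutions.
Codon 3 (CAG, Gln): 1 synonymous substitution.
Codon 4 (TTT, Phe): 1 synonymous substitution.
Total: 3 + 4 + 1 + 1 = 9.

9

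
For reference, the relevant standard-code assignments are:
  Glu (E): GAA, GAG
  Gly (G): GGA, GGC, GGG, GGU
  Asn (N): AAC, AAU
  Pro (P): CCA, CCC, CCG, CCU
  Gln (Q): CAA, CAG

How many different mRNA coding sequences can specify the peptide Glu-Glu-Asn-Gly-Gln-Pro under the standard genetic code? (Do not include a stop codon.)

256

Glu: 2 codons.
Glu: 2 codons.
Asn: 2 codons.
Gly: 4 codons.
Gln: 2 codons.
Pro: 4 codons.
2 × 2 × 2 × 4 × 2 × 4 = 256.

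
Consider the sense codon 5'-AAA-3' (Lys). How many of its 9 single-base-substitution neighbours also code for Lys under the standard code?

Position 1: none → 0 synonymous.
Position 2: none → 0 synonymous.
Position 3: AAG → 1 synonymous.
Total: 0 + 0 + 1 = 1.

1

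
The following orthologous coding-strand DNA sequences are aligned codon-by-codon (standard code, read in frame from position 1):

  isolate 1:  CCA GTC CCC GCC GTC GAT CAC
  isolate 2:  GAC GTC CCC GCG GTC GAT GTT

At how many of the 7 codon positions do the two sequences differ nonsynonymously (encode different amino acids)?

2

Codon 1: CCA Pro / GAC Asp — nonsynonymous.
Codon 2: GTC Val / GTC Val — identical.
Codon 3: CCC Pro / CCC Pro — identical.
Codon 4: GCC Ala / GCG Ala — synonymous.
Codon 5: GTC Val / GTC Val — identical.
Codon 6: GAT Asp / GAT Asp — identical.
Codon 7: CAC His / GTT Val — nonsynonymous.
Nonsynonymous differences: 2.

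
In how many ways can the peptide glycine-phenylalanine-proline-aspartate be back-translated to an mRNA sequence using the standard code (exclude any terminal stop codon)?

64

Gly: 4 codons.
Phe: 2 codons.
Pro: 4 codons.
Asp: 2 codons.
4 × 2 × 4 × 2 = 64.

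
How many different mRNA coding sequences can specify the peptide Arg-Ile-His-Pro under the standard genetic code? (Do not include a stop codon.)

144

Arg: 6 codons.
Ile: 3 codons.
His: 2 codons.
Pro: 4 codons.
6 × 3 × 2 × 4 = 144.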